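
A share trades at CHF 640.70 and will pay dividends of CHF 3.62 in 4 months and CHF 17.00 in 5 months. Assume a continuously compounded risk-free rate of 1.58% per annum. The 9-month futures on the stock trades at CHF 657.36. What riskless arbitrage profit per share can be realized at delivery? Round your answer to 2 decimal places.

PV(dividends) I = 3.62·e^(−0.0158·4/12) + 17.00·e^(−0.0158·5/12) = 20.4894
Fair futures F* = (S − I)·e^(rT) = (640.70 − 20.4894)·e^0.011850 = 620.2106 × 1.011920 = 627.6035
Market CHF 657.36 > fair 627.6035: forward overpriced → cash-and-carry (borrow at r, buy the stock and collect the dividends, short the forward).
Profit at T = |F_mkt − F*| = |657.36 − 627.6035| = CHF 29.76 per share

CHF 29.76 per share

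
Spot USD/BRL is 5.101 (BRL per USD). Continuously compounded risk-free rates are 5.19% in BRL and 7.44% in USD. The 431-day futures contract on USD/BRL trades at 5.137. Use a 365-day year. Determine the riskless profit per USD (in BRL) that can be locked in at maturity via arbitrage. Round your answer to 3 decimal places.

Fair futures: F* = S·e^(carry·T), with carry = (r_BRL − r_USD) = 0.0519 − 0.0744 = -0.0225
F* = 5.101 · e^(-0.0225 × 431/365) = 5.101 · e^-0.026568 = 5.101 × 0.973782 = 4.9673
Market 5.137 > fair 4.9673: forward overpriced → cash-and-carry (buy spot, short the forward).
At maturity, profit = |F_mkt − F*| = |5.137 − 4.9673| = 0.170 per USD (in BRL)

0.170 per USD (in BRL)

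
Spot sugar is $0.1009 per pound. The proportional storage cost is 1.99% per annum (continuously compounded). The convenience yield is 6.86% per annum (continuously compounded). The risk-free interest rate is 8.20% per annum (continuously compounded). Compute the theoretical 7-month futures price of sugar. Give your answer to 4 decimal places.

Net carry = r + u − y = 0.0820 + 0.0199 − 0.0686 = 0.0333
F = S·e^((r+u−y)T) = 0.1009 · e^(0.0333 × 7/12) = 0.1009 · e^0.019425
= 0.1009 × 1.019615 = $0.1029 per pound

$0.1029 per pound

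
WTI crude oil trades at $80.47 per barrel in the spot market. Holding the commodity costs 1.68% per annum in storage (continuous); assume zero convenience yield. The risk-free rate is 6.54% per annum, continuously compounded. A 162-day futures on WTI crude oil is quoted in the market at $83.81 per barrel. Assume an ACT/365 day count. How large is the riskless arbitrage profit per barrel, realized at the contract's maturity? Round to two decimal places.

$0.35 per barrel

Fair futures: F* = S·e^(carry·T), with carry = (r + u) = 0.0654 + 0.0168 = 0.0822
F* = 80.47 · e^(0.0822 × 162/365) = 80.47 · e^0.036483 = 80.47 × 1.037157 = $83.4600
Market $83.81 > fair $83.4600: forward overpriced → cash-and-carry (buy spot, short the forward).
At maturity, profit = |F_mkt − F*| = |83.81 − 83.4600| = $0.35 per barrel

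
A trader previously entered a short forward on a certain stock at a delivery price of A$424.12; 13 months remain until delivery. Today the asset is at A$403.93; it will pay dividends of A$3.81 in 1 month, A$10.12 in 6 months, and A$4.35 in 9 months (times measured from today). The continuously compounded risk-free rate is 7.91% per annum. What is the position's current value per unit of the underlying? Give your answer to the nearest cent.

A$2.97

PV(remaining dividends) I = 3.81·e^(−0.0791·1/12) + 10.12·e^(−0.0791·6/12) + 4.35·e^(−0.0791·9/12) = 17.6120
Current forward F = (S − I)·e^(rT) = (403.93 − 17.6120)·e^(0.0791·13/12) = 386.3180 × 1.089470 = 420.8819
Value (long) = (F − K)·e^(−rT) = (420.8819 − 424.12) × 0.917877 = -2.9722
Short position value = −(long value) = A$2.97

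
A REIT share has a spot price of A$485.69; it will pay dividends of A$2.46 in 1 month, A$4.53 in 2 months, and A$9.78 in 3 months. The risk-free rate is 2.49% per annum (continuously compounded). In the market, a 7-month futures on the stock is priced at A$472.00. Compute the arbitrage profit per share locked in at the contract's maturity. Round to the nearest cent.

A$3.87 per share

PV(dividends) I = 2.46·e^(−0.0249·1/12) + 4.53·e^(−0.0249·2/12) + 9.78·e^(−0.0249·3/12) = 16.6854
Fair futures F* = (S − I)·e^(rT) = (485.69 − 16.6854)·e^0.014525 = 469.0046 × 1.014631 = 475.8666
Market A$472.00 < fair 475.8666: forward underpriced → reverse cash-and-carry (short the stock, invest proceeds at r, pay the dividends, go long the forward).
Profit at T = |F_mkt − F*| = |472.00 − 475.8666| = A$3.87 per share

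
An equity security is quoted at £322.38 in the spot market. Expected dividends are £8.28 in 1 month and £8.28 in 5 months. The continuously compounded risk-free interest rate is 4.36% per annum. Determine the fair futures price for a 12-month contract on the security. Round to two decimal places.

PV(dividends) I = 8.28·e^(−0.0436·1/12) + 8.28·e^(−0.0436·5/12)
I = 8.2500 + 8.1309 = 16.3809
F = (S − I)·e^(rT) = (322.38 − 16.3809) · e^(0.0436·12/12)
= 305.9991 · e^0.043600 = 305.9991 × 1.044564 = £319.64

£319.64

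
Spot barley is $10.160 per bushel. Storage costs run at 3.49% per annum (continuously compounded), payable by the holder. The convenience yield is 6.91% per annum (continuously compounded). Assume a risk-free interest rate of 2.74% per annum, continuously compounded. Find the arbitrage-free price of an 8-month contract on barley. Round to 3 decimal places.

$10.114 per bushel

Net carry = r + u − y = 0.0274 + 0.0349 − 0.0691 = -0.0068
F = S·e^((r+u−y)T) = 10.160 · e^(-0.0068 × 8/12) = 10.160 · e^-0.004533
= 10.160 × 0.995477 = $10.114 per bushel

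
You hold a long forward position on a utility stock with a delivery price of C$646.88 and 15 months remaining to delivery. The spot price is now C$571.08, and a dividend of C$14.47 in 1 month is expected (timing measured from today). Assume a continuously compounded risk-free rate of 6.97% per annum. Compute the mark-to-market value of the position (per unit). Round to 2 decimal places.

-C$36.21

PV(remaining dividends) I = 14.47·e^(−0.0697·1/12) = 14.3862
Current forward F = (S − I)·e^(rT) = (571.08 − 14.3862)·e^(0.0697·15/12) = 556.6938 × 1.091033 = 607.3713
Value (long) = (F − K)·e^(−rT) = (607.3713 − 646.88) × 0.916563 = -36.2122
Value = -C$36.21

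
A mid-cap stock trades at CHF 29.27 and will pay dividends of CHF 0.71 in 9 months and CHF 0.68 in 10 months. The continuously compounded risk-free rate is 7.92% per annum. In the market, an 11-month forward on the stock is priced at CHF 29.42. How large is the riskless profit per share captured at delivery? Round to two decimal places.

CHF 0.65 per share

PV(dividends) I = 0.71·e^(−0.0792·9/12) + 0.68·e^(−0.0792·10/12) = 1.3056
Fair forward F* = (S − I)·e^(rT) = (29.27 − 1.3056)·e^0.072600 = 27.9644 × 1.075300 = 30.0701
Market CHF 29.42 < fair 30.0701: forward underpriced → reverse cash-and-carry (short the stock, invest proceeds at r, pay the dividends, go long the forward).
Profit at T = |F_mkt − F*| = |29.42 − 30.0701| = CHF 0.65 per share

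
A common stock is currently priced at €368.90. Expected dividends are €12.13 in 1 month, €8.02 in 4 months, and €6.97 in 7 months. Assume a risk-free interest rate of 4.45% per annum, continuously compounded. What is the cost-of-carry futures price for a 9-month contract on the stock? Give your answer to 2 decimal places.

€353.73

PV(dividends) I = 12.13·e^(−0.0445·1/12) + 8.02·e^(−0.0445·4/12) + 6.97·e^(−0.0445·7/12)
I = 12.0851 + 7.9019 + 6.7914 = 26.7784
F = (S − I)·e^(rT) = (368.90 − 26.7784) · e^(0.0445·9/12)
= 342.1216 · e^0.033375 = 342.1216 × 1.033938 = €353.73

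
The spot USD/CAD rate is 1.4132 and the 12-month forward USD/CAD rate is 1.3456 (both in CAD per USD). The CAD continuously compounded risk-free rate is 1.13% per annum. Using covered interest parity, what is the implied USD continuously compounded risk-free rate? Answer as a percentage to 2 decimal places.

6.03%

F = S·e^((r_CAD − r_USD)T) ⇒ r_USD = r_CAD − ln(F/S)/T
ln(1.3456/1.4132) = -0.049017; /(12/12) = -0.049017
r_USD = 0.0113 + 0.049017 = 0.060317
r_USD = 6.03%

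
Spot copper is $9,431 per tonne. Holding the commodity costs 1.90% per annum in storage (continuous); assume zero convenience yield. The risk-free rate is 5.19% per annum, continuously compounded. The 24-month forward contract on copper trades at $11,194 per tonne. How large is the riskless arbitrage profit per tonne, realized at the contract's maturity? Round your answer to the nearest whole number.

Fair forward: F* = S·e^(carry·T), with carry = (r + u) = 0.0519 + 0.0190 = 0.0709
F* = 9431 · e^(0.0709 × 24/12) = 9431 · e^0.141800 = 9431 × 1.152346 = $10867.7751
Market $11194 > fair $10867.7751: forward overpriced → cash-and-carry (buy spot, short the forward).
At maturity, profit = |F_mkt − F*| = |11194 − 10867.7751| = $326 per tonne

$326 per tonne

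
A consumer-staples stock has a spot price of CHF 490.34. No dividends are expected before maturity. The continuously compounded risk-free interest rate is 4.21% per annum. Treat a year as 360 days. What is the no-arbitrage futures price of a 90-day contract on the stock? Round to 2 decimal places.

F = S·e^(rT) = 490.34 · e^(0.0421 × 90/360)
= 490.34 · e^0.010525 = 490.34 × 1.010581
F = CHF 495.53

CHF 495.53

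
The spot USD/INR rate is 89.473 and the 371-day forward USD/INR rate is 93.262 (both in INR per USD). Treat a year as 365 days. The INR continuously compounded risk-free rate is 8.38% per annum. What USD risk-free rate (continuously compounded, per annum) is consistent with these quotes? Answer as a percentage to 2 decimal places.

4.30%

F = S·e^((r_INR − r_USD)T) ⇒ r_USD = r_INR − ln(F/S)/T
ln(93.262/89.473) = 0.041476; /(371/365) = 0.040805
r_USD = 0.0838 − 0.040805 = 0.042995
r_USD = 4.30%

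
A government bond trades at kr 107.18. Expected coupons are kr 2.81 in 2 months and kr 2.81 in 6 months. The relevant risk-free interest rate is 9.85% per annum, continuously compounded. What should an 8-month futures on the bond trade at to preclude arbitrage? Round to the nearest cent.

kr 108.65

PV(coupons) I = 2.81·e^(−0.0985·2/12) + 2.81·e^(−0.0985·6/12)
I = 2.7642 + 2.6750 = 5.4392
F = (S − I)·e^(rT) = (107.18 − 5.4392) · e^(0.0985·8/12)
= 101.7408 · e^0.065667 = 101.7408 × 1.067871 = kr 108.65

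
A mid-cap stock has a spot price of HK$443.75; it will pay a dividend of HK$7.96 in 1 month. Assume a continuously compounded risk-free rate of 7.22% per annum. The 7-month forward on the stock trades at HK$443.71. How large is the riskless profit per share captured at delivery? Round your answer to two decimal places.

PV(dividends) I = 7.96·e^(−0.0722·1/12) = 7.9123
Fair forward F* = (S − I)·e^(rT) = (443.75 − 7.9123)·e^0.042117 = 435.8377 × 1.043017 = 454.5861
Market HK$443.71 < fair 454.5861: forward underpriced → reverse cash-and-carry (short the stock, invest proceeds at r, pay the dividends, go long the forward).
Profit at T = |F_mkt − F*| = |443.71 − 454.5861| = HK$10.88 per share

HK$10.88 per share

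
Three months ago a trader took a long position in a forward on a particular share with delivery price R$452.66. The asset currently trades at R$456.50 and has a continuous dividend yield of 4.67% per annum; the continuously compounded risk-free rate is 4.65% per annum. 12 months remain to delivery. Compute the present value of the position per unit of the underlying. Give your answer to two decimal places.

R$3.58

Current fair forward for the remaining 12 months: F = S·e^((r − q)·T), (r − q) = 0.0465 − 0.0467 = -0.0002
F = 456.50 · e^(-0.0002 × 12/12) = 456.50 × 0.999800 = 456.4087
Value of long forward = (F − K)·e^(−rT) = (456.4087 − 452.66) · e^(−0.0465·12/12)
= 3.7487 × 0.954565 = 3.58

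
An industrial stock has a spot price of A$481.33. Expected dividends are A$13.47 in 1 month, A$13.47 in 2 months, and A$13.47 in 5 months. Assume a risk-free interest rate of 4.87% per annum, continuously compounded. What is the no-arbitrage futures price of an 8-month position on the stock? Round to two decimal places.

PV(dividends) I = 13.47·e^(−0.0487·1/12) + 13.47·e^(−0.0487·2/12) + 13.47·e^(−0.0487·5/12)
I = 13.4154 + 13.3611 + 13.1994 = 39.9759
F = (S − I)·e^(rT) = (481.33 − 39.9759) · e^(0.0487·8/12)
= 441.3541 · e^0.032467 = 441.3541 × 1.033000 = A$455.92

A$455.92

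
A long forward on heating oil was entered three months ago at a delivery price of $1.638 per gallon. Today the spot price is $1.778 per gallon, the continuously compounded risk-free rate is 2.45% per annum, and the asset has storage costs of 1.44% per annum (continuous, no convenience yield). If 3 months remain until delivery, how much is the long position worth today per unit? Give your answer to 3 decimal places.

Current fair forward for the remaining 3 months: F = S·e^((r + u)·T), (r + u) = 0.0245 + 0.0144 = 0.0389
F = 1.778 · e^(0.0389 × 3/12) = 1.778 × 1.009772 = 1.7954
Value of long forward = (F − K)·e^(−rT) = (1.7954 − 1.638) · e^(−0.0245·3/12)
= 0.1574 × 0.993894 = 0.156

$0.156 per gallon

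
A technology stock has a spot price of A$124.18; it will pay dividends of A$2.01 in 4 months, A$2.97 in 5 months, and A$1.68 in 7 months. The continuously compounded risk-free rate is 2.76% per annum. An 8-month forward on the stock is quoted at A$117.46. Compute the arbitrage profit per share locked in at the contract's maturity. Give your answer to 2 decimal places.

A$2.32 per share

PV(dividends) I = 2.01·e^(−0.0276·4/12) + 2.97·e^(−0.0276·5/12) + 1.68·e^(−0.0276·7/12) = 6.5808
Fair forward F* = (S − I)·e^(rT) = (124.18 − 6.5808)·e^0.018400 = 117.5992 × 1.018570 = 119.7830
Market A$117.46 < fair 119.7830: forward underpriced → reverse cash-and-carry (short the stock, invest proceeds at r, pay the dividends, go long the forward).
Profit at T = |F_mkt − F*| = |117.46 − 119.7830| = A$2.32 per share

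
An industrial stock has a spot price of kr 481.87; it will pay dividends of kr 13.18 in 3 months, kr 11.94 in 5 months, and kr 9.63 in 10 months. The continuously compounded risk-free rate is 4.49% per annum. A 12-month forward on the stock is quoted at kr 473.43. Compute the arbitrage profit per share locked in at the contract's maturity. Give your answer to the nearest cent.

PV(dividends) I = 13.18·e^(−0.0449·3/12) + 11.94·e^(−0.0449·5/12) + 9.63·e^(−0.0449·10/12) = 34.0279
Fair forward F* = (S − I)·e^(rT) = (481.87 − 34.0279)·e^0.044900 = 447.8421 × 1.045923 = 468.4084
Market kr 473.43 > fair 468.4084: forward overpriced → cash-and-carry (borrow at r, buy the stock and collect the dividends, short the forward).
Profit at T = |F_mkt − F*| = |473.43 − 468.4084| = kr 5.02 per share

kr 5.02 per share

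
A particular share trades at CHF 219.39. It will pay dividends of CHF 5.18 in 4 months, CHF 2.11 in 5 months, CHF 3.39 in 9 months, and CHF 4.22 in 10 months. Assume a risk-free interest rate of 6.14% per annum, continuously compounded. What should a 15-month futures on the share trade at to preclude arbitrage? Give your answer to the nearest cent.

PV(dividends) I = 5.18·e^(−0.0614·4/12) + 2.11·e^(−0.0614·5/12) + 3.39·e^(−0.0614·9/12) + 4.22·e^(−0.0614·10/12)
I = 5.0751 + 2.0567 + 3.2374 + 4.0095 = 14.3787
F = (S − I)·e^(rT) = (219.39 − 14.3787) · e^(0.0614·15/12)
= 205.0113 · e^0.076750 = 205.0113 × 1.079772 = CHF 221.37

CHF 221.37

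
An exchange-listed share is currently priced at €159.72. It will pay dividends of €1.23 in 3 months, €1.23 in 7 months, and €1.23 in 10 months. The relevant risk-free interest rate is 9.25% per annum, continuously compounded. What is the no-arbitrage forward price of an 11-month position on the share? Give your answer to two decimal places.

€170.04

PV(dividends) I = 1.23·e^(−0.0925·3/12) + 1.23·e^(−0.0925·7/12) + 1.23·e^(−0.0925·10/12)
I = 1.2019 + 1.1654 + 1.1387 = 3.5060
F = (S − I)·e^(rT) = (159.72 − 3.5060) · e^(0.0925·11/12)
= 156.2140 · e^0.084792 = 156.2140 × 1.088491 = €170.04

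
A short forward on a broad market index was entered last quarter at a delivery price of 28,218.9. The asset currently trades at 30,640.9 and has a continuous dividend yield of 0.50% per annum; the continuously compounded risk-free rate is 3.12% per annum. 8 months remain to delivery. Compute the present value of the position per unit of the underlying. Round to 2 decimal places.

Current fair forward for the remaining 8 months: F = S·e^((r − q)·T), (r − q) = 0.0312 − 0.0050 = 0.0262
F = 30640.9 · e^(0.0262 × 8/12) = 30640.9 × 1.01762010 = 31180.7957
Value of long forward = (F − K)·e^(−rT) = (31180.7957 − 28218.9) · e^(−0.0312·8/12)
= 2961.8957 × 0.97941483 = 2900.92
Short position value = −(long value) = -2900.92

-2900.92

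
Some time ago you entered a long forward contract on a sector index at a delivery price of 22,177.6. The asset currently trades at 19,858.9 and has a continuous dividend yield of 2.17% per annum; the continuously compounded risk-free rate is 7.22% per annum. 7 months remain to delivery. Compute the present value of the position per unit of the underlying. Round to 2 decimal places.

-1653.85

Current fair forward for the remaining 7 months: F = S·e^((r − q)·T), (r − q) = 0.0722 − 0.0217 = 0.0505
F = 19858.9 · e^(0.0505 × 7/12) = 19858.9 × 1.02989652 = 20452.6120
Value of long forward = (F − K)·e^(−rT) = (20452.6120 − 22177.6) · e^(−0.0722·7/12)
= -1724.9880 × 0.95875792 = -1653.85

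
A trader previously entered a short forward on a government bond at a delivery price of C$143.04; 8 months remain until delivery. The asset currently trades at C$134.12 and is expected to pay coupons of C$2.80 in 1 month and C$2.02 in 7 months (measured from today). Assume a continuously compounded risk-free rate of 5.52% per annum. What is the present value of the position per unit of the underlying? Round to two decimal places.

PV(remaining coupons) I = 2.80·e^(−0.0552·1/12) + 2.02·e^(−0.0552·7/12) = 4.7431
Current forward F = (S − I)·e^(rT) = (134.12 − 4.7431)·e^(0.0552·8/12) = 129.3769 × 1.037486 = 134.2267
Value (long) = (F − K)·e^(−rT) = (134.2267 − 143.04) × 0.963869 = -8.4949
Short position value = −(long value) = C$8.49

C$8.49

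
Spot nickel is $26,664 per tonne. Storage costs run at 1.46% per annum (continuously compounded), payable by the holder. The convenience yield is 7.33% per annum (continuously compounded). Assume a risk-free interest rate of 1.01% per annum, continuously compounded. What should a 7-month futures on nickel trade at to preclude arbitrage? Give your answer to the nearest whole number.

Net carry = r + u − y = 0.0101 + 0.0146 − 0.0733 = -0.0486
F = S·e^((r+u−y)T) = 26664 · e^(-0.0486 × 7/12) = 26664 · e^-0.028350
= 26664 × 0.972048 = $25,919 per tonne

$25,919 per tonne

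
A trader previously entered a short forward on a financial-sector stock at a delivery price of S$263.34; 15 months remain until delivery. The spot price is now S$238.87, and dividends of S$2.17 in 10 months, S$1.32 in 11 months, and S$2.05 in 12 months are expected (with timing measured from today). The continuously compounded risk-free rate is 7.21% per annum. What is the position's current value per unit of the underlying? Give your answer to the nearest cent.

S$6.96

PV(remaining dividends) I = 2.17·e^(−0.0721·10/12) + 1.32·e^(−0.0721·11/12) + 2.05·e^(−0.0721·12/12) = 5.1864
Current forward F = (S − I)·e^(rT) = (238.87 − 5.1864)·e^(0.0721·15/12) = 233.6836 × 1.094311 = 255.7225
Value (long) = (F − K)·e^(−rT) = (255.7225 − 263.34) × 0.913817 = -6.9610
Short position value = −(long value) = S$6.96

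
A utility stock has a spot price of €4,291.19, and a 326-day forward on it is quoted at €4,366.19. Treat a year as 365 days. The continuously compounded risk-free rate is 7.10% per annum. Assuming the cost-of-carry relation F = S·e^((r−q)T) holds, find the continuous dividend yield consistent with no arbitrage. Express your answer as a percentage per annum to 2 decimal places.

5.16%

From F = S·e^((r−q)T): (r − q) = ln(F/S)/T
ln(4366.19/4291.19) = ln(1.017478) = 0.017327
(r − q) = 0.017327 / (326/365) = 0.019400
q = r − ln(F/S)/T = 0.0710 − 0.019400 = 0.051600
q = 5.16%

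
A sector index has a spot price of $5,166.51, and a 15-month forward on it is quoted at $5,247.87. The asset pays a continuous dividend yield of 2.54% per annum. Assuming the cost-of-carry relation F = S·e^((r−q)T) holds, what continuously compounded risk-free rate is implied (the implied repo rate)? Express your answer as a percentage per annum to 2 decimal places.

3.79%

From F = S·e^((r−q)T): (r − q) = ln(F/S)/T
ln(5247.87/5166.51) = ln(1.015748) = 0.015625
(r − q) = 0.015625 / (15/12) = 0.012500
r = ln(F/S)/T + q = 0.012500 + 0.0254 = 0.037900
r = 3.79%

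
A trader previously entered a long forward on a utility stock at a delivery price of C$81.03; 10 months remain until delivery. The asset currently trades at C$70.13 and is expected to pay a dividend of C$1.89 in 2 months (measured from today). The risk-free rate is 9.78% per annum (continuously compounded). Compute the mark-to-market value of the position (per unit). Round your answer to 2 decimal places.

PV(remaining dividends) I = 1.89·e^(−0.0978·2/12) = 1.8594
Current forward F = (S − I)·e^(rT) = (70.13 − 1.8594)·e^(0.0978·10/12) = 68.2706 × 1.084913 = 74.0677
Value (long) = (F − K)·e^(−rT) = (74.0677 − 81.03) × 0.921733 = -6.4174
Value = -C$6.42

-C$6.42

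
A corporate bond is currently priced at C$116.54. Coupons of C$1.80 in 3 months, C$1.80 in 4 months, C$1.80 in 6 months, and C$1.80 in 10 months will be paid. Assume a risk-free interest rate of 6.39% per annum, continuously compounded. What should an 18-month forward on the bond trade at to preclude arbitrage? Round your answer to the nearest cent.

C$120.58

PV(coupons) I = 1.80·e^(−0.0639·3/12) + 1.80·e^(−0.0639·4/12) + 1.80·e^(−0.0639·6/12) + 1.80·e^(−0.0639·10/12)
I = 1.7715 + 1.7621 + 1.7434 + 1.7067 = 6.9837
F = (S − I)·e^(rT) = (116.54 − 6.9837) · e^(0.0639·18/12)
= 109.5563 · e^0.095850 = 109.5563 × 1.100594 = C$120.58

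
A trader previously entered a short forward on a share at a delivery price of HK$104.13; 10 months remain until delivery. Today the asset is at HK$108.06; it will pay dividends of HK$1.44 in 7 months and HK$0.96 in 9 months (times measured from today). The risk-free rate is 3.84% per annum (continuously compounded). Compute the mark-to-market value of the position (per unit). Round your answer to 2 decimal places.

-HK$4.87

PV(remaining dividends) I = 1.44·e^(−0.0384·7/12) + 0.96·e^(−0.0384·9/12) = 2.3408
Current forward F = (S − I)·e^(rT) = (108.06 − 2.3408)·e^(0.0384·10/12) = 105.7192 × 1.032518 = 109.1570
Value (long) = (F − K)·e^(−rT) = (109.1570 − 104.13) × 0.968507 = 4.8687
Short position value = −(long value) = -HK$4.87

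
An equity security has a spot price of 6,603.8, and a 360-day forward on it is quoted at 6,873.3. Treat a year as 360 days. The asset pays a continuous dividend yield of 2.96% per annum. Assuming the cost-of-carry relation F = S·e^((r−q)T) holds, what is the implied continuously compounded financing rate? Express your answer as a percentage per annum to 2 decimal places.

From F = S·e^((r−q)T): (r − q) = ln(F/S)/T
ln(6873.3/6603.8) = ln(1.040810) = 0.039999
(r − q) = 0.039999 / (360/360) = 0.039999
r = ln(F/S)/T + q = 0.039999 + 0.0296 = 0.069599
r = 6.96%

6.96%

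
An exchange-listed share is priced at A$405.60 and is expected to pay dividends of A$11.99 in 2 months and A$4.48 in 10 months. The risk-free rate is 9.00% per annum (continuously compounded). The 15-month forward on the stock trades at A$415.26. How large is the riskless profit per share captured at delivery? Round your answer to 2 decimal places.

PV(dividends) I = 11.99·e^(−0.0900·2/12) + 4.48·e^(−0.0900·10/12) = 15.9678
Fair forward F* = (S − I)·e^(rT) = (405.60 − 15.9678)·e^0.112500 = 389.6322 × 1.119072 = 436.0265
Market A$415.26 < fair 436.0265: forward underpriced → reverse cash-and-carry (short the stock, invest proceeds at r, pay the dividends, go long the forward).
Profit at T = |F_mkt − F*| = |415.26 − 436.0265| = A$20.77 per share

A$20.77 per share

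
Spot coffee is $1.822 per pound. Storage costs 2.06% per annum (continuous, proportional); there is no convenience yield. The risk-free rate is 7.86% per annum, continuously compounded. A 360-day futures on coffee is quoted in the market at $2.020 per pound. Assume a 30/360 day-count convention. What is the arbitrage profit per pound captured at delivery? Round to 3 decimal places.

Fair futures: F* = S·e^(carry·T), with carry = (r + u) = 0.0786 + 0.0206 = 0.0992
F* = 1.822 · e^(0.0992 × 360/360) = 1.822 · e^0.099200 = 1.822 × 1.104287 = $2.0120
Market $2.020 > fair $2.0120: forward overpriced → cash-and-carry (buy spot, short the forward).
At maturity, profit = |F_mkt − F*| = |2.020 − 2.0120| = $0.008 per pound

$0.008 per pound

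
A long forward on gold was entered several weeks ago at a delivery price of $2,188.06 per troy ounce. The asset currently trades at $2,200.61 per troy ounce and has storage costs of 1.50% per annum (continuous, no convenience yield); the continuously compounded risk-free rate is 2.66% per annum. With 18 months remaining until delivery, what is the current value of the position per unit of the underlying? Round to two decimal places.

$148.21 per troy ounce

Current fair forward for the remaining 18 months: F = S·e^((r + u)·T), (r + u) = 0.0266 + 0.0150 = 0.0416
F = 2200.61 · e^(0.0416 × 18/12) = 2200.61 × 1.06438801 = 2342.3029
Value of long forward = (F − K)·e^(−rT) = (2342.3029 − 2188.06) · e^(−0.0266·18/12)
= 154.2429 × 0.96088552 = 148.21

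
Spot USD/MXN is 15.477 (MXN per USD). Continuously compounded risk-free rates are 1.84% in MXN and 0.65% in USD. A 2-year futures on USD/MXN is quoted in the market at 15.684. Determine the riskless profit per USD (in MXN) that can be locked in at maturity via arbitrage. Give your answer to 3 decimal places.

Fair futures: F* = S·e^(carry·T), with carry = (r_MXN − r_USD) = 0.0184 − 0.0065 = 0.0119
F* = 15.477 · e^(0.0119 × 2) = 15.477 · e^0.023800 = 15.477 × 1.024085 = 15.8498
Market 15.684 < fair 15.8498: forward underpriced → reverse cash-and-carry (short spot, go long the forward).
At maturity, profit = |F_mkt − F*| = |15.684 − 15.8498| = 0.166 per USD (in MXN)

0.166 per USD (in MXN)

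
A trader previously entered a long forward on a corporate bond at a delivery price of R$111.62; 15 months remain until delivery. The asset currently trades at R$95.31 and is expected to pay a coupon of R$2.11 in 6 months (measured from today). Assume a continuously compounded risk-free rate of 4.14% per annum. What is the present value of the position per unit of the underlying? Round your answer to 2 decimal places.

PV(remaining coupons) I = 2.11·e^(−0.0414·6/12) = 2.0668
Current forward F = (S − I)·e^(rT) = (95.31 − 2.0668)·e^(0.0414·15/12) = 93.2432 × 1.053112 = 98.1955
Value (long) = (F − K)·e^(−rT) = (98.1955 − 111.62) × 0.949566 = -12.7474
Value = -R$12.75

-R$12.75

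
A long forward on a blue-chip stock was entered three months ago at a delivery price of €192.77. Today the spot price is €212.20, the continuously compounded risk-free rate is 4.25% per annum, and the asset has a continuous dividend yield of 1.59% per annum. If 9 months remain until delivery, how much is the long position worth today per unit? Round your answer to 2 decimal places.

Current fair forward for the remaining 9 months: F = S·e^((r − q)·T), (r − q) = 0.0425 − 0.0159 = 0.0266
F = 212.20 · e^(0.0266 × 9/12) = 212.20 × 1.020150 = 216.4758
Value of long forward = (F − K)·e^(−rT) = (216.4758 − 192.77) · e^(−0.0425·9/12)
= 23.7058 × 0.968628 = 22.96

€22.96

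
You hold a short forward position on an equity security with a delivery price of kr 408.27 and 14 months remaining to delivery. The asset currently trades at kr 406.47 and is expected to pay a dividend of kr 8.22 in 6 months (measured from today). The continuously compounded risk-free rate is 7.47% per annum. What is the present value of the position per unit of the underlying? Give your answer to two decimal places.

-kr 24.36

PV(remaining dividends) I = 8.22·e^(−0.0747·6/12) = 7.9186
Current forward F = (S − I)·e^(rT) = (406.47 − 7.9186)·e^(0.0747·14/12) = 398.5514 × 1.091060 = 434.8435
Value (long) = (F − K)·e^(−rT) = (434.8435 − 408.27) × 0.916540 = 24.3557
Short position value = −(long value) = -kr 24.36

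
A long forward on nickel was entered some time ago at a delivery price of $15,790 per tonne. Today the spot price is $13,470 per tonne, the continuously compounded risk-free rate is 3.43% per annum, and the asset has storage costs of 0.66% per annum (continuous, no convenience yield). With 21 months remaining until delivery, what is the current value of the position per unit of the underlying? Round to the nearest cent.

-$1243.61 per tonne

Current fair forward for the remaining 21 months: F = S·e^((r + u)·T), (r + u) = 0.0343 + 0.0066 = 0.0409
F = 13470 · e^(0.0409 × 21/12) = 13470 × 1.07419871 = 14469.4566
Value of long forward = (F − K)·e^(−rT) = (14469.4566 − 15790) · e^(−0.0343·21/12)
= -1320.5434 × 0.94174099 = -1243.61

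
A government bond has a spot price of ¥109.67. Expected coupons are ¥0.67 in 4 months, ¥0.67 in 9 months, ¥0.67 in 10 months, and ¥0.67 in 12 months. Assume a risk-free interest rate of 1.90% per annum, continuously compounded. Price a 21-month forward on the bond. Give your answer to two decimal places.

PV(coupons) I = 0.67·e^(−0.0190·4/12) + 0.67·e^(−0.0190·9/12) + 0.67·e^(−0.0190·10/12) + 0.67·e^(−0.0190·12/12)
I = 0.6658 + 0.6605 + 0.6595 + 0.6574 = 2.6432
F = (S − I)·e^(rT) = (109.67 − 2.6432) · e^(0.0190·21/12)
= 107.0268 · e^0.033250 = 107.0268 × 1.033809 = ¥110.65

¥110.65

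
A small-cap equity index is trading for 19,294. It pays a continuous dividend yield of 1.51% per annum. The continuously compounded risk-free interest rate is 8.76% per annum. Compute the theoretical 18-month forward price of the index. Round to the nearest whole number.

21,511

F = S·e^((r − q)T) = 19294 · e^((0.0876 − 0.0151) × 18/12)
= 19294 · e^0.108750 = 19294 × 1.114884
F = 21,511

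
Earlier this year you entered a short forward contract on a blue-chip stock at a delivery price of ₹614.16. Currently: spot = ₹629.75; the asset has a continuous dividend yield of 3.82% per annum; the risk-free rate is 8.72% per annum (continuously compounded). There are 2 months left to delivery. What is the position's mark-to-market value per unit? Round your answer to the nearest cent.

Current fair forward for the remaining 2 months: F = S·e^((r − q)·T), (r − q) = 0.0872 − 0.0382 = 0.0490
F = 629.75 · e^(0.0490 × 2/12) = 629.75 × 1.008200 = 634.9139
Value of long forward = (F − K)·e^(−rT) = (634.9139 − 614.16) · e^(−0.0872·2/12)
= 20.7539 × 0.985572 = 20.45
Short position value = −(long value) = -₹20.45

-₹20.45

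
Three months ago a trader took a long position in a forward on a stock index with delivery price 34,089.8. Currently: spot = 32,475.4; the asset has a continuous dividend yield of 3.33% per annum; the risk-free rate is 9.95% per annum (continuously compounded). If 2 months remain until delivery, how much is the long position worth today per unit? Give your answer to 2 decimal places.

Current fair forward for the remaining 2 months: F = S·e^((r − q)·T), (r − q) = 0.0995 − 0.0333 = 0.0662
F = 32475.4 · e^(0.0662 × 2/12) = 32475.4 × 1.01109443 = 32835.6961
Value of long forward = (F − K)·e^(−rT) = (32835.6961 − 34089.8) · e^(−0.0995·2/12)
= -1254.1039 × 0.98355341 = -1233.48

-1233.48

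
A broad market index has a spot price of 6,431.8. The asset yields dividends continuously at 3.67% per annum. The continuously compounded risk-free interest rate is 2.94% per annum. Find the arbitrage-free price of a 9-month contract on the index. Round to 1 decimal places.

F = S·e^((r − q)T) = 6431.8 · e^((0.0294 − 0.0367) × 9/12)
= 6431.8 · e^-0.005475 = 6431.8 × 0.994540
F = 6,396.7

6,396.7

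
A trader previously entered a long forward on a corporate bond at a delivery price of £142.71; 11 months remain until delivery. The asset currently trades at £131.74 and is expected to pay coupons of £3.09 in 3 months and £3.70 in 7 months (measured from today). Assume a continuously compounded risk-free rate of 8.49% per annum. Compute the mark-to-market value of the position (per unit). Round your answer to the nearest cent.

PV(remaining coupons) I = 3.09·e^(−0.0849·3/12) + 3.70·e^(−0.0849·7/12) = 6.5463
Current forward F = (S − I)·e^(rT) = (131.74 − 6.5463)·e^(0.0849·11/12) = 125.1937 × 1.080933 = 135.3260
Value (long) = (F − K)·e^(−rT) = (135.3260 − 142.71) × 0.925126 = -6.8311
Value = -£6.83

-£6.83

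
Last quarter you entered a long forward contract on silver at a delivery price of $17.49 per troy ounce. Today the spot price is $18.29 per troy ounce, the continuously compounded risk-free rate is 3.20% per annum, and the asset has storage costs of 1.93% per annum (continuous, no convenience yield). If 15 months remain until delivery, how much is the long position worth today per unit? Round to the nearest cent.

$1.93 per troy ounce

Current fair forward for the remaining 15 months: F = S·e^((r + u)·T), (r + u) = 0.0320 + 0.0193 = 0.0513
F = 18.29 · e^(0.0513 × 15/12) = 18.29 × 1.066226 = 19.5013
Value of long forward = (F − K)·e^(−rT) = (19.5013 − 17.49) · e^(−0.0320·15/12)
= 2.0113 × 0.960789 = 1.93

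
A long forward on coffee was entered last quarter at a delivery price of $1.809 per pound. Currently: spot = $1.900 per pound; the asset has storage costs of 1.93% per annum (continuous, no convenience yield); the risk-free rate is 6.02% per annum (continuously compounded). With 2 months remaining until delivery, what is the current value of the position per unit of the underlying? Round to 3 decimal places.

Current fair forward for the remaining 2 months: F = S·e^((r + u)·T), (r + u) = 0.0602 + 0.0193 = 0.0795
F = 1.900 · e^(0.0795 × 2/12) = 1.900 × 1.013338 = 1.9253
Value of long forward = (F − K)·e^(−rT) = (1.9253 − 1.809) · e^(−0.0602·2/12)
= 0.1163 × 0.990017 = 0.115

$0.115 per pound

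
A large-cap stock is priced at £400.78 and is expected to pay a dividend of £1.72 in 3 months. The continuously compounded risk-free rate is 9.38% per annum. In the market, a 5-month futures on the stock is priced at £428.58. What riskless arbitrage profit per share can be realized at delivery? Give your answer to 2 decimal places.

PV(dividends) I = 1.72·e^(−0.0938·3/12) = 1.6801
Fair futures F* = (S − I)·e^(rT) = (400.78 − 1.6801)·e^0.039083 = 399.0999 × 1.039857 = 415.0068
Market £428.58 > fair 415.0068: forward overpriced → cash-and-carry (borrow at r, buy the stock and collect the dividends, short the forward).
Profit at T = |F_mkt − F*| = |428.58 − 415.0068| = £13.57 per share

£13.57 per share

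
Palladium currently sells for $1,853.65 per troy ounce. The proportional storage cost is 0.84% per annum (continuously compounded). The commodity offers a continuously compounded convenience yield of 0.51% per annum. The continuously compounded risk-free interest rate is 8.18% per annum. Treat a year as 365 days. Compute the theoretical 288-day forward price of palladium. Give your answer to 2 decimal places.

Net carry = r + u − y = 0.0818 + 0.0084 − 0.0051 = 0.0851
F = S·e^((r+u−y)T) = 1853.65 · e^(0.0851 × 288/365) = 1853.65 · e^0.06714740
= 1853.65 × 1.06945310 = $1,982.39 per troy ounce

$1,982.39 per troy ounce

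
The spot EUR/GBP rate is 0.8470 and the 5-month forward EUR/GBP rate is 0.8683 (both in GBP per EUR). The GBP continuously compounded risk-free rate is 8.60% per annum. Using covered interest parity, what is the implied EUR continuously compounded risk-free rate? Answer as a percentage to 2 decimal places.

2.64%

F = S·e^((r_GBP − r_EUR)T) ⇒ r_EUR = r_GBP − ln(F/S)/T
ln(0.8683/0.8470) = 0.024837; /(5/12) = 0.059609
r_EUR = 0.0860 − 0.059609 = 0.026391
r_EUR = 2.64%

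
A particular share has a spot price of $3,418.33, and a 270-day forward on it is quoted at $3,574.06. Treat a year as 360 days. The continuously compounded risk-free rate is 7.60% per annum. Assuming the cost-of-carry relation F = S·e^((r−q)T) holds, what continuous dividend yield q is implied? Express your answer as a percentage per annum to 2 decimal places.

1.66%

From F = S·e^((r−q)T): (r − q) = ln(F/S)/T
ln(3574.06/3418.33) = ln(1.045557) = 0.044550
(r − q) = 0.044550 / (270/360) = 0.059400
q = r − ln(F/S)/T = 0.0760 − 0.059400 = 0.016600
q = 1.66%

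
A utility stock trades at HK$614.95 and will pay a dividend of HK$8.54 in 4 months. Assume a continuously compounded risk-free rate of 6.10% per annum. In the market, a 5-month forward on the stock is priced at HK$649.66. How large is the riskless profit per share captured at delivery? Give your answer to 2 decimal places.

HK$27.46 per share

PV(dividends) I = 8.54·e^(−0.0610·4/12) = 8.3681
Fair forward F* = (S − I)·e^(rT) = (614.95 − 8.3681)·e^0.025417 = 606.5819 × 1.025743 = 622.1971
Market HK$649.66 > fair 622.1971: forward overpriced → cash-and-carry (borrow at r, buy the stock and collect the dividends, short the forward).
Profit at T = |F_mkt − F*| = |649.66 − 622.1971| = HK$27.46 per share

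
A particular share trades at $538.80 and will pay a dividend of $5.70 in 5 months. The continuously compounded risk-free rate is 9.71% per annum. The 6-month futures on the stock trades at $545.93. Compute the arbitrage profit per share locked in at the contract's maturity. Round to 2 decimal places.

$13.93 per share

PV(dividends) I = 5.70·e^(−0.0971·5/12) = 5.4740
Fair futures F* = (S − I)·e^(rT) = (538.80 − 5.4740)·e^0.048550 = 533.3260 × 1.049748 = 559.8579
Market $545.93 < fair 559.8579: forward underpriced → reverse cash-and-carry (short the stock, invest proceeds at r, pay the dividends, go long the forward).
Profit at T = |F_mkt − F*| = |545.93 − 559.8579| = $13.93 per share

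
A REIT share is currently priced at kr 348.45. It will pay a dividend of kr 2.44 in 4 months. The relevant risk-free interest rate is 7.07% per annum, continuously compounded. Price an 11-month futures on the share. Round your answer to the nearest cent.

PV(dividends) I = 2.44·e^(−0.0707·4/12)
I = 2.3832
F = (S − I)·e^(rT) = (348.45 − 2.3832) · e^(0.0707·11/12)
= 346.0668 · e^0.064808 = 346.0668 × 1.066954 = kr 369.24

kr 369.24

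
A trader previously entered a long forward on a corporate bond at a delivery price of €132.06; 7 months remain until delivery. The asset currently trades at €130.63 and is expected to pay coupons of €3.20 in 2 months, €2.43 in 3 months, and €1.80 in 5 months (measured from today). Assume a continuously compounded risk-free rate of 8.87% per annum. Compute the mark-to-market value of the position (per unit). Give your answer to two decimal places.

PV(remaining coupons) I = 3.20·e^(−0.0887·2/12) + 2.43·e^(−0.0887·3/12) + 1.80·e^(−0.0887·5/12) = 7.2644
Current forward F = (S − I)·e^(rT) = (130.63 − 7.2644)·e^(0.0887·7/12) = 123.3656 × 1.053104 = 129.9168
Value (long) = (F − K)·e^(−rT) = (129.9168 − 132.06) × 0.949574 = -2.0351
Value = -€2.04

-€2.04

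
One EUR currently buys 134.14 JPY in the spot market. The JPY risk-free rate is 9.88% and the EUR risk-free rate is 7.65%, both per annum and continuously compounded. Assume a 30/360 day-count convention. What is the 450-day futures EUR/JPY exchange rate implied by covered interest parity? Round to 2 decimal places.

F = S·e^((r_JPY − r_EUR)T) = 134.14 · e^((0.0988 − 0.0765) × 450/360)
= 134.14 · e^0.027875 = 134.14 × 1.028267
F = 137.93 JPY per EUR

137.93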